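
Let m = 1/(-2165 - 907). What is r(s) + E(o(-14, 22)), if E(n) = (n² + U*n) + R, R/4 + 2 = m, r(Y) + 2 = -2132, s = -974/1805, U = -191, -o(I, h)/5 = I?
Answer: -8150017/768 ≈ -10612.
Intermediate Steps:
o(I, h) = -5*I
s = -974/1805 (s = -974*1/1805 = -974/1805 ≈ -0.53961)
r(Y) = -2134 (r(Y) = -2 - 2132 = -2134)
m = -1/3072 (m = 1/(-3072) = -1/3072 ≈ -0.00032552)
R = -6145/768 (R = -8 + 4*(-1/3072) = -8 - 1/768 = -6145/768 ≈ -8.0013)
E(n) = -6145/768 + n² - 191*n (E(n) = (n² - 191*n) - 6145/768 = -6145/768 + n² - 191*n)
r(s) + E(o(-14, 22)) = -2134 + (-6145/768 + (-5*(-14))² - (-955)*(-14)) = -2134 + (-6145/768 + 70² - 191*70) = -2134 + (-6145/768 + 4900 - 13370) = -2134 - 6511105/768 = -8150017/768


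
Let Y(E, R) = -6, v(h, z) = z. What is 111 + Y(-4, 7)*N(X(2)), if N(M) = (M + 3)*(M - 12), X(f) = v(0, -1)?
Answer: 267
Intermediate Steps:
X(f) = -1
N(M) = (-12 + M)*(3 + M) (N(M) = (3 + M)*(-12 + M) = (-12 + M)*(3 + M))
111 + Y(-4, 7)*N(X(2)) = 111 - 6*(-36 + (-1)² - 9*(-1)) = 111 - 6*(-36 + 1 + 9) = 111 - 6*(-26) = 111 + 156 = 267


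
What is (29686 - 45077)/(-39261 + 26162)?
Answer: 15391/13099 ≈ 1.1750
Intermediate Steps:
(29686 - 45077)/(-39261 + 26162) = -15391/(-13099) = -15391*(-1/13099) = 15391/13099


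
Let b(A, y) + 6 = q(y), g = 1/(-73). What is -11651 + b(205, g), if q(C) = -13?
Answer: -11670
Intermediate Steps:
g = -1/73 ≈ -0.013699
b(A, y) = -19 (b(A, y) = -6 - 13 = -19)
-11651 + b(205, g) = -11651 - 19 = -11670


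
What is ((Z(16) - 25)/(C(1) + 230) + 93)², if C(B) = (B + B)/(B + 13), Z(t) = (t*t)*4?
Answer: 303595776/32041 ≈ 9475.2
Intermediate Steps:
Z(t) = 4*t² (Z(t) = t²*4 = 4*t²)
C(B) = 2*B/(13 + B) (C(B) = (2*B)/(13 + B) = 2*B/(13 + B))
((Z(16) - 25)/(C(1) + 230) + 93)² = ((4*16² - 25)/(2*1/(13 + 1) + 230) + 93)² = ((4*256 - 25)/(2*1/14 + 230) + 93)² = ((1024 - 25)/(2*1*(1/14) + 230) + 93)² = (999/(⅐ + 230) + 93)² = (999/(1611/7) + 93)² = (999*(7/1611) + 93)² = (777/179 + 93)² = (17424/179)² = 303595776/32041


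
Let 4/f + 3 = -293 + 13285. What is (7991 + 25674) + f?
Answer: 437274689/12989 ≈ 33665.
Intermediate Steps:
f = 4/12989 (f = 4/(-3 + (-293 + 13285)) = 4/(-3 + 12992) = 4/12989 ≈ 0.00030795)
(7991 + 25674) + f = (7991 + 25674) + 4/12989 = 33665 + 4/12989 = 437274689/12989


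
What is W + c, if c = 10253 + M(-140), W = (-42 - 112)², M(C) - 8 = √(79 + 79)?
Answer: 33977 + √158 ≈ 33990.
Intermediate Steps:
M(C) = 8 + √158 (M(C) = 8 + √(79 + 79) = 8 + √158)
W = 23716 (W = (-154)² = 23716)
c = 10261 + √158 (c = 10253 + (8 + √158) = 10261 + √158 ≈ 10274.)
W + c = 23716 + (10261 + √158) = 33977 + √158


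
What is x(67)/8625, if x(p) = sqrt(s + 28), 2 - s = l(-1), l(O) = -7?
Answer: sqrt(37)/8625 ≈ 0.00070525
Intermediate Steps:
s = 9 (s = 2 - 1*(-7) = 2 + 7 = 9)
x(p) = sqrt(37) (x(p) = sqrt(9 + 28) = sqrt(37))
x(67)/8625 = sqrt(37)/8625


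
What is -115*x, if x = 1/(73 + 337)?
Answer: -23/82 ≈ -0.28049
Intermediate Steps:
x = 1/410 ≈ 0.0024390
-115*x = -115*1/410 = -23/82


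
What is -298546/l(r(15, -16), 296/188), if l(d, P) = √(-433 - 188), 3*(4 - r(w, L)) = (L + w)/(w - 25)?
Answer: 298546*I*√69/207 ≈ 11980.0*I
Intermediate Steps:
r(w, L) = 4 - (L + w)/(3*(-25 + w)) (r(w, L) = 4 - (L + w)/(3*(w - 25)) = 4 - (L + w)/(3*(-25 + w)))
l(d, P) = 3*I*√69 (l(d, P) = √(-621) = 3*I*√69)
-298546/l(r(15, -16), 296/188) = -298546*(-I*√69/207) = -(-298546)*I*√69/207 = 298546*I*√69/207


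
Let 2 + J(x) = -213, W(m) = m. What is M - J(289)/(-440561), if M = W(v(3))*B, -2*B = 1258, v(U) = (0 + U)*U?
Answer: -2494016036/440561 ≈ -5661.0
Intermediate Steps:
v(U) = U² (v(U) = U*U = U²)
B = -629 (B = -½*1258 = -629)
J(x) = -215 (J(x) = -2 - 213 = -215)
M = -5661 (M = 3²*(-629) = 9*(-629) = -5661)
M - J(289)/(-440561) = -5661 - (-215)/(-440561) = -5661 - (-215)*(-1)/440561 = -5661 - 1*215/440561 = -5661 - 215/440561 = -2494016036/440561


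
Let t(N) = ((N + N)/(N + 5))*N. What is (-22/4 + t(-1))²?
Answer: 25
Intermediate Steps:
t(N) = 2*N²/(5 + N) (t(N) = ((2*N)/(5 + N))*N = (2*N/(5 + N))*N = 2*N²/(5 + N))
(-22/4 + t(-1))² = (-22/4 + 2*(-1)²/(5 - 1))² = (-22*¼ + 2*1/4)² = (-11/2 + 2*1*(¼))² = (-11/2 + ½)² = (-5)² = 25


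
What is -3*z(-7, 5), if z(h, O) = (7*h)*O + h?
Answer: 756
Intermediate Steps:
z(h, O) = h + 7*O*h (z(h, O) = 7*O*h + h = h + 7*O*h)
-3*z(-7, 5) = -(-21)*(1 + 7*5) = -(-21)*(1 + 35) = -(-21)*36 = -3*(-252) = 756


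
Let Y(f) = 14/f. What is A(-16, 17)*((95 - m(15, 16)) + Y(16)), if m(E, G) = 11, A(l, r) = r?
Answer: 11543/8 ≈ 1442.9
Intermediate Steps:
A(-16, 17)*((95 - m(15, 16)) + Y(16)) = 17*((95 - 1*11) + 14/16) = 17*((95 - 11) + 14*(1/16)) = 17*(84 + 7/8) = 17*(679/8) = 11543/8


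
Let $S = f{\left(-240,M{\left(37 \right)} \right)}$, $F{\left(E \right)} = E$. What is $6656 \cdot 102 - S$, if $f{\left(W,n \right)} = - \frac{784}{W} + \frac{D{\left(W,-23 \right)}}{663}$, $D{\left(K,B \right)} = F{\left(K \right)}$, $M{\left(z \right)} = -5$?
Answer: $\frac{2250583651}{3315} \approx 6.7891 \cdot 10^{5}$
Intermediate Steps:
$D{\left(K,B \right)} = K$
$f{\left(W,n \right)} = - \frac{784}{W} + \frac{W}{663}$
$S = \frac{9629}{3315}$ ($S = - \frac{784}{-240} + \frac{1}{663} \left(-240\right) = \left(-784\right) \left(- \frac{1}{240}\right) - \frac{80}{221} = \frac{49}{15} - \frac{80}{221} = \frac{9629}{3315} \approx 2.9047$)
$6656 \cdot 102 - S = 6656 \cdot 102 - \frac{9629}{3315} = 678912 - \frac{9629}{3315} = \frac{2250583651}{3315}$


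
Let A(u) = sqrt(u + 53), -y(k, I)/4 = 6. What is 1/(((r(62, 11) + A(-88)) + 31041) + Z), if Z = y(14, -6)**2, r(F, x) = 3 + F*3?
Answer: 31806/1011621671 - I*sqrt(35)/1011621671 ≈ 3.1441e-5 - 5.8481e-9*I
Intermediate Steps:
y(k, I) = -24 (y(k, I) = -4*6 = -24)
r(F, x) = 3 + 3*F
Z = 576 (Z = (-24)**2 = 576)
A(u) = sqrt(53 + u)
1/(((r(62, 11) + A(-88)) + 31041) + Z) = 1/((((3 + 3*62) + sqrt(53 - 88)) + 31041) + 576) = 1/((((3 + 186) + sqrt(-35)) + 31041) + 576) = 1/(((189 + I*sqrt(35)) + 31041) + 576) = 1/((31230 + I*sqrt(35)) + 576) = 1/(31806 + I*sqrt(35))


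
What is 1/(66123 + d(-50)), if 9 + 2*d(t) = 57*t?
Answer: 2/129387 ≈ 1.5458e-5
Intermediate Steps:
d(t) = -9/2 + 57*t/2 (d(t) = -9/2 + (57*t)/2 = -9/2 + 57*t/2)
1/(66123 + d(-50)) = 1/(66123 + (-9/2 + (57/2)*(-50))) = 1/(66123 + (-9/2 - 1425)) = 1/(66123 - 2859/2) = 1/(129387/2) = 2/129387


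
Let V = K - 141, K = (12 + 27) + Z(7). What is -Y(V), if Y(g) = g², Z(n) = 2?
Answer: -10000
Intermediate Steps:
K = 41 (K = (12 + 27) + 2 = 39 + 2 = 41)
V = -100 (V = 41 - 141 = -100)
-Y(V) = -1*(-100)² = -1*10000 = -10000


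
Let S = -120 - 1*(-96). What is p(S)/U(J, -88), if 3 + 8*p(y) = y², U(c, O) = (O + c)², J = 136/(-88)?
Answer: 69333/7761800 ≈ 0.0089326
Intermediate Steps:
J = -17/11 (J = 136*(-1/88) = -17/11 ≈ -1.5455)
S = -24 (S = -120 + 96 = -24)
p(y) = -3/8 + y²/8
p(S)/U(J, -88) = (-3/8 + (⅛)*(-24)²)/((-88 - 17/11)²) = (-3/8 + (⅛)*576)/((-985/11)²) = (-3/8 + 72)/(970225/121) = (573/8)*(121/970225) = 69333/7761800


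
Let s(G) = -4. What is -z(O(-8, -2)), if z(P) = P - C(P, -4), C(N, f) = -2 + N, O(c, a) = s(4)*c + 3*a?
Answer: -2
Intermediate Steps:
O(c, a) = -4*c + 3*a
z(P) = 2 (z(P) = P - (-2 + P) = P + (2 - P) = 2)
-z(O(-8, -2)) = -1*2 = -2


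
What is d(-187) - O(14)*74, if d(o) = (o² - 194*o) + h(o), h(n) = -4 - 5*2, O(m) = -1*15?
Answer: 72343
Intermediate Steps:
O(m) = -15
h(n) = -14 (h(n) = -4 - 10 = -14)
d(o) = -14 + o² - 194*o (d(o) = (o² - 194*o) - 14 = -14 + o² - 194*o)
d(-187) - O(14)*74 = (-14 + (-187)² - 194*(-187)) - (-15)*74 = (-14 + 34969 + 36278) - 1*(-1110) = 71233 + 1110 = 72343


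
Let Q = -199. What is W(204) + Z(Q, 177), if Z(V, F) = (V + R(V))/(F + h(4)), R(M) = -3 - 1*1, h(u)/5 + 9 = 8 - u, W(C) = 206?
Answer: 31109/152 ≈ 204.66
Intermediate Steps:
h(u) = -5 - 5*u (h(u) = -45 + 5*(8 - u) = -45 + (40 - 5*u) = -5 - 5*u)
R(M) = -4 (R(M) = -3 - 1 = -4)
Z(V, F) = (-4 + V)/(-25 + F) (Z(V, F) = (V - 4)/(F + (-5 - 5*4)) = (-4 + V)/(F + (-5 - 20)) = (-4 + V)/(F - 25) = (-4 + V)/(-25 + F))
W(204) + Z(Q, 177) = 206 + (-4 - 199)/(-25 + 177) = 206 - 203/152 = 31109/152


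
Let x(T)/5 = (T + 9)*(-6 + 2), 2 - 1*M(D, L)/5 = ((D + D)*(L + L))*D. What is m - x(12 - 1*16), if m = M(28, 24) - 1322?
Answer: -377532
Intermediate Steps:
M(D, L) = 10 - 20*L*D² (M(D, L) = 10 - 5*(D + D)*(L + L)*D = 10 - 5*(2*D)*(2*L)*D = 10 - 5*4*D*L*D = 10 - 20*L*D²)
m = -377632 (m = (10 - 20*24*28²) - 1322 = (10 - 20*24*784) - 1322 = (10 - 376320) - 1322 = -376310 - 1322 = -377632)
x(T) = -180 - 20*T (x(T) = 5*((T + 9)*(-6 + 2)) = 5*((9 + T)*(-4)) = 5*(-36 - 4*T) = -180 - 20*T)
m - x(12 - 1*16) = -377632 - (-180 - 20*(12 - 1*16)) = -377632 - (-180 - 20*(12 - 16)) = -377632 - (-180 - 20*(-4)) = -377632 - (-180 + 80) = -377632 - 1*(-100) = -377632 + 100 = -377532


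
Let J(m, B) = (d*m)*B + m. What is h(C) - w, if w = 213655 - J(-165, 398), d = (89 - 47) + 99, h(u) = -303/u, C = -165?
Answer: -521030849/55 ≈ -9.4733e+6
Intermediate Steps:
d = 141 (d = 42 + 99 = 141)
J(m, B) = m + 141*B*m (J(m, B) = (141*m)*B + m = 141*B*m + m = m + 141*B*m)
w = 9473290 (w = 213655 - (-165)*(1 + 141*398) = 213655 - (-165)*(1 + 56118) = 213655 - (-165)*56119 = 213655 - 1*(-9259635) = 213655 + 9259635 = 9473290)
h(C) - w = -303/(-165) - 1*9473290 = -303*(-1/165) - 9473290 = 101/55 - 9473290 = -521030849/55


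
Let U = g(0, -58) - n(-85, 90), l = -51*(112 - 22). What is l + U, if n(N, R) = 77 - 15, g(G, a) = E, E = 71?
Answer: -4581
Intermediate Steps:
l = -4590 (l = -51*90 = -4590)
g(G, a) = 71
n(N, R) = 62
U = 9 (U = 71 - 1*62 = 71 - 62 = 9)
l + U = -4590 + 9 = -4581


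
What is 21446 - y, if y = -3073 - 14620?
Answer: 39139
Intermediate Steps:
y = -17693
21446 - y = 21446 - 1*(-17693) = 21446 + 17693 = 39139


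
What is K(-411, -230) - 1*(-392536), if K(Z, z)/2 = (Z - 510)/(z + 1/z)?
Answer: 20765970596/52901 ≈ 3.9254e+5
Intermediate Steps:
K(Z, z) = 2*(-510 + Z)/(z + 1/z) (K(Z, z) = 2*((Z - 510)/(z + 1/z)) = 2*((-510 + Z)/(z + 1/z)) = 2*(-510 + Z)/(z + 1/z))
K(-411, -230) - 1*(-392536) = 2*(-230)*(-510 - 411)/(1 + (-230)**2) - 1*(-392536) = 2*(-230)*(-921)/(1 + 52900) + 392536 = 2*(-230)*(-921)/52901 + 392536 = 2*(-230)*(1/52901)*(-921) + 392536 = 423660/52901 + 392536 = 20765970596/52901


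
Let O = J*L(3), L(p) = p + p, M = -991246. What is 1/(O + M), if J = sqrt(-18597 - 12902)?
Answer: -495623/491284883240 - 3*I*sqrt(31499)/491284883240 ≈ -1.0088e-6 - 1.0838e-9*I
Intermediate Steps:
L(p) = 2*p
J = I*sqrt(31499) (J = sqrt(-31499) = I*sqrt(31499) ≈ 177.48*I)
O = 6*I*sqrt(31499) (O = (I*sqrt(31499))*(2*3) = (I*sqrt(31499))*6 = 6*I*sqrt(31499) ≈ 1064.9*I)
1/(O + M) = 1/(6*I*sqrt(31499) - 991246) = 1/(-991246 + 6*I*sqrt(31499))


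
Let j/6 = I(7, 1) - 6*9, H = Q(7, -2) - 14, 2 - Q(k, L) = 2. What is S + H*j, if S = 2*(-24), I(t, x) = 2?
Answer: 4320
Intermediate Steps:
S = -48
Q(k, L) = 0 (Q(k, L) = 2 - 1*2 = 2 - 2 = 0)
H = -14 (H = 0 - 14 = -14)
j = -312 (j = 6*(2 - 6*9) = 6*(2 - 54) = 6*(-52) = -312)
S + H*j = -48 - 14*(-312) = -48 + 4368 = 4320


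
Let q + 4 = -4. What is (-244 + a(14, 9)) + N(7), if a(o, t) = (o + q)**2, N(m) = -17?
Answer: -225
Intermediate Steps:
q = -8 (q = -4 - 4 = -8)
a(o, t) = (-8 + o)**2 (a(o, t) = (o - 8)**2 = (-8 + o)**2)
(-244 + a(14, 9)) + N(7) = (-244 + (-8 + 14)**2) - 17 = (-244 + 6**2) - 17 = (-244 + 36) - 17 = -208 - 17 = -225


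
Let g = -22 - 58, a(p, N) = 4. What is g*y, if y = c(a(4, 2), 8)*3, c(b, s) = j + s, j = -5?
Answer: -720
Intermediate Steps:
c(b, s) = -5 + s
y = 9 (y = (-5 + 8)*3 = 3*3 = 9)
g = -80
g*y = -80*9 = -720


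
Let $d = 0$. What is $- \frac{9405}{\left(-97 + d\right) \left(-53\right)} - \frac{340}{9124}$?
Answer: $- \frac{21889790}{11726621} \approx -1.8667$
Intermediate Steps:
$- \frac{9405}{\left(-97 + d\right) \left(-53\right)} - \frac{340}{9124} = - \frac{9405}{\left(-97 + 0\right) \left(-53\right)} - \frac{340}{9124} = - \frac{9405}{\left(-97\right) \left(-53\right)} - \frac{85}{2281} = - \frac{9405}{5141} - \frac{85}{2281} = - \frac{21889790}{11726621}$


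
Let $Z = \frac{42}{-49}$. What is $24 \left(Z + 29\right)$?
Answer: $\frac{4728}{7} \approx 675.43$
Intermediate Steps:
$Z = - \frac{6}{7}$ ($Z = 42 \left(- \frac{1}{49}\right) = - \frac{6}{7} \approx -0.85714$)
$24 \left(Z + 29\right) = 24 \left(- \frac{6}{7} + 29\right) = 24 \cdot \frac{197}{7} = \frac{4728}{7}$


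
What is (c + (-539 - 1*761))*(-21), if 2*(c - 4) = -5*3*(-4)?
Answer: 26586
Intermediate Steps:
c = 34 (c = 4 + (-5*3*(-4))/2 = 4 + (-15*(-4))/2 = 4 + (½)*60 = 4 + 30 = 34)
(c + (-539 - 1*761))*(-21) = (34 + (-539 - 1*761))*(-21) = (34 + (-539 - 761))*(-21) = (34 - 1300)*(-21) = -1266*(-21) = 26586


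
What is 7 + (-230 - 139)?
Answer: -362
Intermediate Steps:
7 + (-230 - 139) = 7 - 369 = -362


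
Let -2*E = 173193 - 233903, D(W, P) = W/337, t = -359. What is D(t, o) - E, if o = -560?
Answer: -10229994/337 ≈ -30356.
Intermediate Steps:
D(W, P) = W/337 (D(W, P) = W*(1/337) = W/337)
E = 30355 (E = -(173193 - 233903)/2 = -½*(-60710) = 30355)
D(t, o) - E = (1/337)*(-359) - 1*30355 = -359/337 - 30355 = -10229994/337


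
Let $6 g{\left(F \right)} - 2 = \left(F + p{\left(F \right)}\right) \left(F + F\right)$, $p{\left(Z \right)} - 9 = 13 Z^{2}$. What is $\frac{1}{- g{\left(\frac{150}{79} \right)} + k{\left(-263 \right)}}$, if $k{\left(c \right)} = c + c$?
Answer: $- \frac{1479117}{832586431} \approx -0.0017765$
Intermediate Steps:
$k{\left(c \right)} = 2 c$
$p{\left(Z \right)} = 9 + 13 Z^{2}$
$g{\left(F \right)} = \frac{1}{3} + \frac{F \left(9 + F + 13 F^{2}\right)}{3}$ ($g{\left(F \right)} = \frac{1}{3} + \frac{\left(F + \left(9 + 13 F^{2}\right)\right) \left(F + F\right)}{6} = \frac{1}{3} + \frac{\left(9 + F + 13 F^{2}\right) 2 F}{6} = \frac{1}{3} + \frac{2 F \left(9 + F + 13 F^{2}\right)}{6} = \frac{1}{3} + \frac{F \left(9 + F + 13 F^{2}\right)}{3}$)
$\frac{1}{- g{\left(\frac{150}{79} \right)} + k{\left(-263 \right)}} = \frac{1}{- (\frac{1}{3} + \frac{\left(\frac{150}{79}\right)^{2}}{3} + \frac{\frac{150}{79} \left(9 + 13 \left(\frac{150}{79}\right)^{2}\right)}{3}) + 2 \left(-263\right)} = \frac{1}{- (\frac{1}{3} + \frac{\left(150 \cdot \frac{1}{79}\right)^{2}}{3} + \frac{150 \cdot \frac{1}{79} \left(9 + 13 \left(150 \cdot \frac{1}{79}\right)^{2}\right)}{3}) - 526} = \frac{1}{- (\frac{1}{3} + \frac{\left(\frac{150}{79}\right)^{2}}{3} + \frac{1}{3} \cdot \frac{150}{79} \left(9 + 13 \left(\frac{150}{79}\right)^{2}\right)) - 526} = \frac{1}{- (\frac{1}{3} + \frac{1}{3} \cdot \frac{22500}{6241} + \frac{1}{3} \cdot \frac{150}{79} \left(9 + 13 \cdot \frac{22500}{6241}\right)) - 526} = \frac{1}{- (\frac{1}{3} + \frac{7500}{6241} + \frac{1}{3} \cdot \frac{150}{79} \left(9 + \frac{292500}{6241}\right)) - 526} = \frac{1}{- (\frac{1}{3} + \frac{7500}{6241} + \frac{1}{3} \cdot \frac{150}{79} \cdot \frac{348669}{6241}) - 526} = \frac{1}{- (\frac{1}{3} + \frac{7500}{6241} + \frac{17433450}{493039}) - 526} = \frac{1}{\left(-1\right) \frac{54570889}{1479117} - 526} = \frac{1}{- \frac{54570889}{1479117} - 526} = \frac{1}{- \frac{832586431}{1479117}} = - \frac{1479117}{832586431}$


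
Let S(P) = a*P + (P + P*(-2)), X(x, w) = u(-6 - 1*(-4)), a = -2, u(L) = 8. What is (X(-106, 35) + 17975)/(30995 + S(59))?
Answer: 17983/30818 ≈ 0.58352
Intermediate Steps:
X(x, w) = 8
S(P) = -3*P (S(P) = -2*P + (P + P*(-2)) = -2*P + (P - 2*P) = -2*P - P = -3*P)
(X(-106, 35) + 17975)/(30995 + S(59)) = (8 + 17975)/(30995 - 3*59) = 17983/(30995 - 177) = 17983/30818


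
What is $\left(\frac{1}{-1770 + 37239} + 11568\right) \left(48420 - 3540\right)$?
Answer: $\frac{6138168679280}{11823} \approx 5.1917 \cdot 10^{8}$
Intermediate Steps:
$\left(\frac{1}{-1770 + 37239} + 11568\right) \left(48420 - 3540\right) = \left(\frac{1}{35469} + 11568\right) 44880 = \frac{410305393}{35469} \cdot 44880 = \frac{6138168679280}{11823}$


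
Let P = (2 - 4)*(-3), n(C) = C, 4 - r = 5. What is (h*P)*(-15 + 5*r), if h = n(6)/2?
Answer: -360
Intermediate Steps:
r = -1 (r = 4 - 1*5 = 4 - 5 = -1)
h = 3 (h = 6/2 = 6*(1/2) = 3)
P = 6 (P = -2*(-3) = 6)
(h*P)*(-15 + 5*r) = (3*6)*(-15 + 5*(-1)) = 18*(-15 - 5) = 18*(-20) = -360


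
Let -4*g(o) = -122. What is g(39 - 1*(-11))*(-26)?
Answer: -793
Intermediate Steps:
g(o) = 61/2 (g(o) = -¼*(-122) = 61/2)
g(39 - 1*(-11))*(-26) = (61/2)*(-26) = -793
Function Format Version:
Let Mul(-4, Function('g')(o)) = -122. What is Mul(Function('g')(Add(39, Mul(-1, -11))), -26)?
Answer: -793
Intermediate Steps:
Function('g')(o) = Rational(61, 2) (Function('g')(o) = Mul(Rational(-1, 4), -122) = Rational(61, 2))
Mul(Function('g')(Add(39, Mul(-1, -11))), -26) = Mul(Rational(61, 2), -26) = -793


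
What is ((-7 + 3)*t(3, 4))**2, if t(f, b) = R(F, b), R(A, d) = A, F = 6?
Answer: 576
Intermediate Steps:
t(f, b) = 6
((-7 + 3)*t(3, 4))**2 = ((-7 + 3)*6)**2 = (-4*6)**2 = (-24)**2 = 576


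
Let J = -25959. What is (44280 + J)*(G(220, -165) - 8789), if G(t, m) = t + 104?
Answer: -155087265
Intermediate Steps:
G(t, m) = 104 + t
(44280 + J)*(G(220, -165) - 8789) = (44280 - 25959)*((104 + 220) - 8789) = 18321*(324 - 8789) = 18321*(-8465) = -155087265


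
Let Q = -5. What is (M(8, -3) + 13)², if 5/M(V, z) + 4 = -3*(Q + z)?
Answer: 2809/16 ≈ 175.56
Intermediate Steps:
M(V, z) = 5/(11 - 3*z) (M(V, z) = 5/(-4 - 3*(-5 + z)) = 5/(-4 + (15 - 3*z)) = 5/(11 - 3*z))
(M(8, -3) + 13)² = (-5/(-11 + 3*(-3)) + 13)² = (-5/(-11 - 9) + 13)² = (-5/(-20) + 13)² = (-5*(-1/20) + 13)² = (¼ + 13)² = (53/4)² = 2809/16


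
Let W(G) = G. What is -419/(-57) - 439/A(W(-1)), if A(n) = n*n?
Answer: -24604/57 ≈ -431.65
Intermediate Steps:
A(n) = n²
-419/(-57) - 439/A(W(-1)) = -419/(-57) - 439/((-1)²) = -419*(-1/57) - 439/1 = 419/57 - 439*1 = 419/57 - 439 = -24604/57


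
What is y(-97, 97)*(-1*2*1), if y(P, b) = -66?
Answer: 132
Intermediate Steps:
y(-97, 97)*(-1*2*1) = -66*(-1*2) = -(-132) = -66*(-2) = 132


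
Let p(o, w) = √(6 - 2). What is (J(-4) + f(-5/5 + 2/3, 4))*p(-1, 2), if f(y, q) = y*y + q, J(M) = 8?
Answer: 218/9 ≈ 24.222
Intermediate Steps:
p(o, w) = 2 (p(o, w) = √4 = 2)
f(y, q) = q + y² (f(y, q) = y² + q = q + y²)
(J(-4) + f(-5/5 + 2/3, 4))*p(-1, 2) = (8 + (4 + (-5/5 + 2/3)²))*2 = (8 + (4 + (-5*⅕ + 2*(⅓))²))*2 = (8 + (4 + (-1 + ⅔)²))*2 = (8 + (4 + (-⅓)²))*2 = (8 + (4 + ⅑))*2 = (8 + 37/9)*2 = (109/9)*2 = 218/9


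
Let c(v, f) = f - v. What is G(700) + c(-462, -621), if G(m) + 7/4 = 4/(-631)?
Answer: -405749/2524 ≈ -160.76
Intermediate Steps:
G(m) = -4433/2524 (G(m) = -7/4 + 4/(-631) = -7/4 + 4*(-1/631) = -7/4 - 4/631 = -4433/2524)
G(700) + c(-462, -621) = -4433/2524 + (-621 - 1*(-462)) = -4433/2524 + (-621 + 462) = -4433/2524 - 159 = -405749/2524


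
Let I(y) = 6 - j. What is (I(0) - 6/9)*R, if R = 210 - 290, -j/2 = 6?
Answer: -4160/3 ≈ -1386.7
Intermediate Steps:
j = -12 (j = -2*6 = -12)
I(y) = 18 (I(y) = 6 - 1*(-12) = 6 + 12 = 18)
R = -80
(I(0) - 6/9)*R = (18 - 6/9)*(-80) = (18 - 1*2/3)*(-80) = (18 - 2/3)*(-80) = (52/3)*(-80) = -4160/3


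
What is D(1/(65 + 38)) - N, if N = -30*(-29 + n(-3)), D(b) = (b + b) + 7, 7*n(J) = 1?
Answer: -619119/721 ≈ -858.70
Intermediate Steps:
n(J) = 1/7 (n(J) = (1/7)*1 = 1/7)
D(b) = 7 + 2*b (D(b) = 2*b + 7 = 7 + 2*b)
N = 6060/7 (N = -30*(-29 + 1/7) = -30*(-202/7) = 6060/7 ≈ 865.71)
D(1/(65 + 38)) - N = (7 + 2/(65 + 38)) - 1*6060/7 = (7 + 2/103) - 6060/7 = 723/103 - 6060/7 = -619119/721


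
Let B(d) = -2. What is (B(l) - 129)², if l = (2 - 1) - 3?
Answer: 17161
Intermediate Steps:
l = -2 (l = 1 - 3 = -2)
(B(l) - 129)² = (-2 - 129)² = (-131)² = 17161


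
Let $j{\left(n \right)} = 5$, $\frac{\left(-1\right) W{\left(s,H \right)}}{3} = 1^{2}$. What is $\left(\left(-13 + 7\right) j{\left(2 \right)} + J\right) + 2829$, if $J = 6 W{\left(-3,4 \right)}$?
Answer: $2781$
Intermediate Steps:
$W{\left(s,H \right)} = -3$ ($W{\left(s,H \right)} = - 3 \cdot 1^{2} = \left(-3\right) 1 = -3$)
$J = -18$ ($J = 6 \left(-3\right) = -18$)
$\left(\left(-13 + 7\right) j{\left(2 \right)} + J\right) + 2829 = \left(\left(-13 + 7\right) 5 - 18\right) + 2829 = \left(\left(-6\right) 5 - 18\right) + 2829 = \left(-30 - 18\right) + 2829 = -48 + 2829 = 2781$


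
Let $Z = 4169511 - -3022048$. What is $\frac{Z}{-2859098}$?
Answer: $- \frac{7191559}{2859098} \approx -2.5153$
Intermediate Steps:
$Z = 7191559$ ($Z = 4169511 + 3022048 = 7191559$)
$\frac{Z}{-2859098} = \frac{7191559}{-2859098} = 7191559 \left(- \frac{1}{2859098}\right) = - \frac{7191559}{2859098}$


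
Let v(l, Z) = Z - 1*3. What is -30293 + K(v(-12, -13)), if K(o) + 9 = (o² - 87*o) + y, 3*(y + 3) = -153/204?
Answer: -114629/4 ≈ -28657.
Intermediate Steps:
y = -13/4 (y = -3 + (-153/204)/3 = -3 + (-153*1/204)/3 = -3 + (⅓)*(-¾) = -3 - ¼ = -13/4 ≈ -3.2500)
v(l, Z) = -3 + Z (v(l, Z) = Z - 3 = -3 + Z)
K(o) = -49/4 + o² - 87*o (K(o) = -9 + ((o² - 87*o) - 13/4) = -9 + (-13/4 + o² - 87*o) = -49/4 + o² - 87*o)
-30293 + K(v(-12, -13)) = -30293 + (-49/4 + (-3 - 13)² - 87*(-3 - 13)) = -30293 + (-49/4 + (-16)² - 87*(-16)) = -30293 + (-49/4 + 256 + 1392) = -30293 + 6543/4 = -114629/4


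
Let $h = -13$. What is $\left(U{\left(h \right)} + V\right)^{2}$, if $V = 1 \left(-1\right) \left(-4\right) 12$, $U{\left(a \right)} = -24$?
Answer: $576$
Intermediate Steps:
$V = 48$ ($V = \left(-1\right) \left(-4\right) 12 = 4 \cdot 12 = 48$)
$\left(U{\left(h \right)} + V\right)^{2} = \left(-24 + 48\right)^{2} = 24^{2} = 576$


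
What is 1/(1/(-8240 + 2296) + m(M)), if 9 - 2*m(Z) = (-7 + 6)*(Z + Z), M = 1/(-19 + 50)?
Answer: 184264/835101 ≈ 0.22065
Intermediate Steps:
M = 1/31 ≈ 0.032258
m(Z) = 9/2 + Z (m(Z) = 9/2 - (-7 + 6)*(Z + Z)/2 = 9/2 - (-1)*2*Z/2 = 9/2 - (-1)*Z = 9/2 + Z)
1/(1/(-8240 + 2296) + m(M)) = 1/(1/(-8240 + 2296) + (9/2 + 1/31)) = 1/(1/(-5944) + 281/62) = 1/(-1/5944 + 281/62) = 1/(835101/184264) = 184264/835101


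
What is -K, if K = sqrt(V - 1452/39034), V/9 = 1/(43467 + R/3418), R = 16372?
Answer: -I*sqrt(147017598231727908489)/63042700931 ≈ -0.19233*I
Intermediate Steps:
V = 15381/74293289 (V = 9/(43467 + 16372/3418) = 9/(43467 + 16372*(1/3418)) = 9/(43467 + 8186/1709) = 9/(74293289/1709) = 9*(1709/74293289) = 15381/74293289 ≈ 0.00020703)
K = I*sqrt(147017598231727908489)/63042700931 (K = sqrt(15381/74293289 - 1452/39034) = sqrt(15381/74293289 - 1452*1/39034) = sqrt(15381/74293289 - 726/19517) = sqrt(-53636736837/1449982121413) = I*sqrt(147017598231727908489)/63042700931 ≈ 0.19233*I)
-K = -I*sqrt(147017598231727908489)/63042700931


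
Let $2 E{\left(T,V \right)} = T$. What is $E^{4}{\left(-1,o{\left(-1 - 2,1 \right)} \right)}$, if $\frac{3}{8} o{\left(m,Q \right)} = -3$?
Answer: $\frac{1}{16} \approx 0.0625$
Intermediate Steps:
$o{\left(m,Q \right)} = -8$ ($o{\left(m,Q \right)} = \frac{8}{3} \left(-3\right) = -8$)
$E{\left(T,V \right)} = \frac{T}{2}$
$E^{4}{\left(-1,o{\left(-1 - 2,1 \right)} \right)} = \left(\frac{1}{2} \left(-1\right)\right)^{4} = \left(- \frac{1}{2}\right)^{4} = \frac{1}{16}$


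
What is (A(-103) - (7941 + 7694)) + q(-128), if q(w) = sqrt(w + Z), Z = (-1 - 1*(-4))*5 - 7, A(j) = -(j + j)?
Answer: -15429 + 2*I*sqrt(30) ≈ -15429.0 + 10.954*I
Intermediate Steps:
A(j) = -2*j
Z = 8 (Z = (-1 + 4)*5 - 7 = 3*5 - 7 = 15 - 7 = 8)
q(w) = sqrt(8 + w) (q(w) = sqrt(w + 8) = sqrt(8 + w))
(A(-103) - (7941 + 7694)) + q(-128) = (-2*(-103) - (7941 + 7694)) + sqrt(8 - 128) = (206 - 1*15635) + sqrt(-120) = (206 - 15635) + 2*I*sqrt(30) = -15429 + 2*I*sqrt(30)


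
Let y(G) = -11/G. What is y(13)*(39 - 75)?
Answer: 396/13 ≈ 30.462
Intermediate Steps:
y(13)*(39 - 75) = (-11/13)*(39 - 75) = -11*1/13*(-36) = -11/13*(-36) = 396/13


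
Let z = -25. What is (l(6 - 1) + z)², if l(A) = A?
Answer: 400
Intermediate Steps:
(l(6 - 1) + z)² = ((6 - 1) - 25)² = (5 - 25)² = (-20)² = 400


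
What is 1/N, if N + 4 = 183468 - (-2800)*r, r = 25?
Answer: 1/253464 ≈ 3.9453e-6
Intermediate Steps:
N = 253464 (N = -4 + (183468 - (-2800)*25) = -4 + (183468 - 1*(-70000)) = -4 + (183468 + 70000) = -4 + 253468 = 253464)
1/N = 1/253464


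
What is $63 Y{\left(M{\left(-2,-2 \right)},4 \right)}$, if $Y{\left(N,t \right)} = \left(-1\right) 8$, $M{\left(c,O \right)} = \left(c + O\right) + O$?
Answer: $-504$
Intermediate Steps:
$M{\left(c,O \right)} = c + 2 O$ ($M{\left(c,O \right)} = \left(O + c\right) + O = c + 2 O$)
$Y{\left(N,t \right)} = -8$
$63 Y{\left(M{\left(-2,-2 \right)},4 \right)} = 63 \left(-8\right) = -504$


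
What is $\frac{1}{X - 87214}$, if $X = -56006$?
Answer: $- \frac{1}{143220} \approx -6.9823 \cdot 10^{-6}$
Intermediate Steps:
$\frac{1}{X - 87214} = \frac{1}{-56006 - 87214} = \frac{1}{-143220} = - \frac{1}{143220}$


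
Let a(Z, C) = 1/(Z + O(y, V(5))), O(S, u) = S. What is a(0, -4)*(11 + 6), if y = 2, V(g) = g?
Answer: 17/2 ≈ 8.5000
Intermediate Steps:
a(Z, C) = 1/(2 + Z) (a(Z, C) = 1/(Z + 2) = 1/(2 + Z))
a(0, -4)*(11 + 6) = (11 + 6)/(2 + 0) = 17/2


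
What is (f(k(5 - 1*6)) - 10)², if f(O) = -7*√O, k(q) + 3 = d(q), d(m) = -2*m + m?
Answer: 2 + 140*I*√2 ≈ 2.0 + 197.99*I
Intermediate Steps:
d(m) = -m
k(q) = -3 - q
(f(k(5 - 1*6)) - 10)² = (-7*√(-3 - (5 - 1*6)) - 10)² = (-7*√(-3 - (5 - 6)) - 10)² = (-7*√(-3 - 1*(-1)) - 10)² = (-7*√(-3 + 1) - 10)² = (-7*I*√2 - 10)² = (-10 - 7*I*√2)²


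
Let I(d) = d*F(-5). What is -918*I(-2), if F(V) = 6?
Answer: 11016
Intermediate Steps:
I(d) = 6*d (I(d) = d*6 = 6*d)
-918*I(-2) = -5508*(-2) = -918*(-12) = 11016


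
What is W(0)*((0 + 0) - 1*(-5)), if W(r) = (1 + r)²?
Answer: 5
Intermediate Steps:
W(0)*((0 + 0) - 1*(-5)) = (1 + 0)²*((0 + 0) - 1*(-5)) = 1²*(0 + 5) = 1*5 = 5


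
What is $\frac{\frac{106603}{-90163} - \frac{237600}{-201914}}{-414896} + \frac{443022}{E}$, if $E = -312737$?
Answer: $- \frac{1673128617021587786065}{1181090847147710298832} \approx -1.4166$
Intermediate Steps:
$\frac{\frac{106603}{-90163} - \frac{237600}{-201914}}{-414896} + \frac{443022}{E} = \frac{\frac{106603}{-90163} - \frac{237600}{-201914}}{-414896} + \frac{443022}{-312737} = \left(106603 \left(- \frac{1}{90163}\right) - - \frac{118800}{100957}\right) \left(- \frac{1}{414896}\right) + 443022 \left(- \frac{1}{312737}\right) = \left(- \frac{106603}{90163} + \frac{118800}{100957}\right) \left(- \frac{1}{414896}\right) - \frac{443022}{312737} = \left(- \frac{50954671}{9102585991}\right) \left(- \frac{1}{414896}\right) - \frac{443022}{312737} = \frac{50954671}{3776626517321936} - \frac{443022}{312737} = - \frac{1673128617021587786065}{1181090847147710298832}$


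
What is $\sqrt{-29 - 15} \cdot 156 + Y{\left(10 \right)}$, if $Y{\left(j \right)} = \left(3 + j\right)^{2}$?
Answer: $169 + 312 i \sqrt{11} \approx 169.0 + 1034.8 i$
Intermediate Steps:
$\sqrt{-29 - 15} \cdot 156 + Y{\left(10 \right)} = \sqrt{-29 - 15} \cdot 156 + \left(3 + 10\right)^{2} = \sqrt{-44} \cdot 156 + 13^{2} = 2 i \sqrt{11} \cdot 156 + 169 = 312 i \sqrt{11} + 169 = 169 + 312 i \sqrt{11}$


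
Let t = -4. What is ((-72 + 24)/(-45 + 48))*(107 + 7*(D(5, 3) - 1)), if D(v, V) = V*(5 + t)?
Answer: -1936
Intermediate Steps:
D(v, V) = V (D(v, V) = V*(5 - 4) = V*1 = V)
((-72 + 24)/(-45 + 48))*(107 + 7*(D(5, 3) - 1)) = ((-72 + 24)/(-45 + 48))*(107 + 7*(3 - 1)) = (-48/3)*(107 + 7*2) = (-48*⅓)*(107 + 14) = -16*121 = -1936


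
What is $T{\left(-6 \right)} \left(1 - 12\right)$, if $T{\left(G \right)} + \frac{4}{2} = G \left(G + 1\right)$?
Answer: $-308$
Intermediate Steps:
$T{\left(G \right)} = -2 + G \left(1 + G\right)$ ($T{\left(G \right)} = -2 + G \left(G + 1\right) = -2 + G \left(1 + G\right)$)
$T{\left(-6 \right)} \left(1 - 12\right) = \left(-2 - 6 + \left(-6\right)^{2}\right) \left(1 - 12\right) = \left(-2 - 6 + 36\right) \left(-11\right) = 28 \left(-11\right) = -308$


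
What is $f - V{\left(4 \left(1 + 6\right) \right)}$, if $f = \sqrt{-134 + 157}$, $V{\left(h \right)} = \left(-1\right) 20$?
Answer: $20 + \sqrt{23} \approx 24.796$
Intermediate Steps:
$V{\left(h \right)} = -20$
$f = \sqrt{23} \approx 4.7958$
$f - V{\left(4 \left(1 + 6\right) \right)} = \sqrt{23} - -20 = \sqrt{23} + 20 = 20 + \sqrt{23}$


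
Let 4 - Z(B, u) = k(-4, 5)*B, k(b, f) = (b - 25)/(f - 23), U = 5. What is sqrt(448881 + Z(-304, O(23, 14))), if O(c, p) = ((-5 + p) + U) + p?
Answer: sqrt(4044373)/3 ≈ 670.35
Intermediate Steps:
O(c, p) = 2*p (O(c, p) = ((-5 + p) + 5) + p = p + p = 2*p)
k(b, f) = (-25 + b)/(-23 + f)
Z(B, u) = 4 - 29*B/18 (Z(B, u) = 4 - (-25 - 4)/(-23 + 5)*B = 4 - -29/(-18)*B = 4 - (-1/18*(-29))*B = 4 - 29*B/18)
sqrt(448881 + Z(-304, O(23, 14))) = sqrt(448881 + (4 - 29/18*(-304))) = sqrt(448881 + (4 + 4408/9)) = sqrt(448881 + 4444/9) = sqrt(4044373/9) = sqrt(4044373)/3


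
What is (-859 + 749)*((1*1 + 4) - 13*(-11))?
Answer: -16280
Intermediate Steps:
(-859 + 749)*((1*1 + 4) - 13*(-11)) = -110*((1 + 4) + 143) = -110*(5 + 143) = -110*148 = -16280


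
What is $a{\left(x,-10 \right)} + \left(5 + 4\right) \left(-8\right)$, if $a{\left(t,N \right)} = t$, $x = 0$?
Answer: $-72$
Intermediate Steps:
$a{\left(x,-10 \right)} + \left(5 + 4\right) \left(-8\right) = 0 + \left(5 + 4\right) \left(-8\right) = 0 + 9 \left(-8\right) = 0 - 72 = -72$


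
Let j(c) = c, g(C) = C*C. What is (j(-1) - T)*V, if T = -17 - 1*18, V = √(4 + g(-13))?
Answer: 34*√173 ≈ 447.20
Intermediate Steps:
g(C) = C²
V = √173 (V = √(4 + (-13)²) = √(4 + 169) = √173 ≈ 13.153)
T = -35 (T = -17 - 18 = -35)
(j(-1) - T)*V = (-1 - 1*(-35))*√173 = (-1 + 35)*√173 = 34*√173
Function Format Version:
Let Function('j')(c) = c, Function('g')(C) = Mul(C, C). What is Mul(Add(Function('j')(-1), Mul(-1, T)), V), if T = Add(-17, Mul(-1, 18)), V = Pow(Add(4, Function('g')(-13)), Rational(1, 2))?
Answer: Mul(34, Pow(173, Rational(1, 2))) ≈ 447.20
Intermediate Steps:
Function('g')(C) = Pow(C, 2)
V = Pow(173, Rational(1, 2)) (V = Pow(Add(4, Pow(-13, 2)), Rational(1, 2)) = Pow(Add(4, 169), Rational(1, 2)) = Pow(173, Rational(1, 2)) ≈ 13.153)
T = -35 (T = Add(-17, -18) = -35)
Mul(Add(Function('j')(-1), Mul(-1, T)), V) = Mul(Add(-1, Mul(-1, -35)), Pow(173, Rational(1, 2))) = Mul(Add(-1, 35), Pow(173, Rational(1, 2))) = Mul(34, Pow(173, Rational(1, 2)))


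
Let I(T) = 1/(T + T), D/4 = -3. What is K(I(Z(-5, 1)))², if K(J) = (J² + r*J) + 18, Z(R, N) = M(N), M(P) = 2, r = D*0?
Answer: 83521/256 ≈ 326.25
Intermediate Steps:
D = -12 (D = 4*(-3) = -12)
r = 0 (r = -12*0 = 0)
Z(R, N) = 2
I(T) = 1/(2*T)
K(J) = 18 + J² (K(J) = (J² + 0*J) + 18 = (J² + 0) + 18 = J² + 18 = 18 + J²)
K(I(Z(-5, 1)))² = (18 + ((½)/2)²)² = (18 + ((½)*(½))²)² = (18 + (¼)²)² = (18 + 1/16)² = (289/16)² = 83521/256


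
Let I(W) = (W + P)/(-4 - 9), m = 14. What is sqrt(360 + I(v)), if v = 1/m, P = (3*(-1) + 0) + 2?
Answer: 71*sqrt(14)/14 ≈ 18.976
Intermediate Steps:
P = -1 (P = (-3 + 0) + 2 = -3 + 2 = -1)
v = 1/14 ≈ 0.071429
I(W) = 1/13 - W/13 (I(W) = (W - 1)/(-4 - 9) = (-1 + W)/(-13) = (-1 + W)*(-1/13) = 1/13 - W/13)
sqrt(360 + I(v)) = sqrt(360 + (1/13 - 1/13*1/14)) = sqrt(360 + (1/13 - 1/182)) = sqrt(360 + 1/14) = sqrt(5041/14) = 71*sqrt(14)/14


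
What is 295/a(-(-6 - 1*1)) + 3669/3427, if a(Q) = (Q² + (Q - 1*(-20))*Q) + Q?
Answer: 381974/167923 ≈ 2.2747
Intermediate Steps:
a(Q) = Q + Q² + Q*(20 + Q) (a(Q) = (Q² + (Q + 20)*Q) + Q = (Q² + (20 + Q)*Q) + Q = (Q² + Q*(20 + Q)) + Q = Q + Q² + Q*(20 + Q))
295/a(-(-6 - 1*1)) + 3669/3427 = 295/(((-(-6 - 1*1))*(21 + 2*(-(-6 - 1*1))))) + 3669/3427 = 295/(((-(-6 - 1))*(21 + 2*(-(-6 - 1))))) + 3669*(1/3427) = 295/(((-1*(-7))*(21 + 2*(-1*(-7))))) + 3669/3427 = 295/((7*(21 + 2*7))) + 3669/3427 = 295/((7*(21 + 14))) + 3669/3427 = 295/((7*35)) + 3669/3427 = 295/245 + 3669/3427 = 295*(1/245) + 3669/3427 = 59/49 + 3669/3427 = 381974/167923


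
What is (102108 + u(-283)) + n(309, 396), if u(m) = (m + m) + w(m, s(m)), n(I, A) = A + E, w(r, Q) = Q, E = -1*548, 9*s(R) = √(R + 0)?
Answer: 101390 + I*√283/9 ≈ 1.0139e+5 + 1.8692*I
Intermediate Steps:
s(R) = √R/9 (s(R) = √(R + 0)/9 = √R/9)
E = -548
n(I, A) = -548 + A (n(I, A) = A - 548 = -548 + A)
u(m) = 2*m + √m/9 (u(m) = (m + m) + √m/9 = 2*m + √m/9)
(102108 + u(-283)) + n(309, 396) = (102108 + (2*(-283) + √(-283)/9)) + (-548 + 396) = (102108 + (-566 + (I*√283)/9)) - 152 = (102108 + (-566 + I*√283/9)) - 152 = (101542 + I*√283/9) - 152 = 101390 + I*√283/9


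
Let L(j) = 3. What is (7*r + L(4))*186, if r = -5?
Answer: -5952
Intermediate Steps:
(7*r + L(4))*186 = (7*(-5) + 3)*186 = (-35 + 3)*186 = -32*186 = -5952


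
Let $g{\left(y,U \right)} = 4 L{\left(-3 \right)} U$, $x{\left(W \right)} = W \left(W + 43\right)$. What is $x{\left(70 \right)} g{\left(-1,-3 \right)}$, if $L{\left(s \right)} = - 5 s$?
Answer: $-1423800$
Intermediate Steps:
$x{\left(W \right)} = W \left(43 + W\right)$
$g{\left(y,U \right)} = 60 U$ ($g{\left(y,U \right)} = 4 \left(\left(-5\right) \left(-3\right)\right) U = 4 \cdot 15 U = 60 U$)
$x{\left(70 \right)} g{\left(-1,-3 \right)} = 70 \left(43 + 70\right) 60 \left(-3\right) = 70 \cdot 113 \left(-180\right) = 7910 \left(-180\right) = -1423800$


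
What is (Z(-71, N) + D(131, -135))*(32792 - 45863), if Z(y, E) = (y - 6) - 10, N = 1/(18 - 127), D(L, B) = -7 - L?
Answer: 2940975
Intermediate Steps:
N = -1/109 (N = 1/(-109) = -1/109 ≈ -0.0091743)
Z(y, E) = -16 + y (Z(y, E) = (-6 + y) - 10 = -16 + y)
(Z(-71, N) + D(131, -135))*(32792 - 45863) = ((-16 - 71) + (-7 - 1*131))*(32792 - 45863) = (-87 + (-7 - 131))*(-13071) = (-87 - 138)*(-13071) = -225*(-13071) = 2940975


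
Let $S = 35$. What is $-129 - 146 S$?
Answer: $-5239$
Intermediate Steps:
$-129 - 146 S = -129 - 5110 = -5239$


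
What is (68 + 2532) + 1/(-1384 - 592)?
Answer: 5137599/1976 ≈ 2600.0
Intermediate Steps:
(68 + 2532) + 1/(-1384 - 592) = 2600 + 1/(-1976) = 2600 - 1/1976 = 5137599/1976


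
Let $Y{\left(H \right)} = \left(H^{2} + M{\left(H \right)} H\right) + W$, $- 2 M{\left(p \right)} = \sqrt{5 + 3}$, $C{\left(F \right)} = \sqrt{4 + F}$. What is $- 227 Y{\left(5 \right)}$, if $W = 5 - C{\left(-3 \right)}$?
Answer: $-6583 + 1135 \sqrt{2} \approx -4977.9$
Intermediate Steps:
$M{\left(p \right)} = - \sqrt{2}$ ($M{\left(p \right)} = - \frac{\sqrt{5 + 3}}{2} = - \frac{\sqrt{8}}{2} = - \frac{2 \sqrt{2}}{2} = - \sqrt{2}$)
$W = 4$ ($W = 5 - \sqrt{4 - 3} = 5 - \sqrt{1} = 5 - 1 = 4$)
$Y{\left(H \right)} = 4 + H^{2} - H \sqrt{2}$ ($Y{\left(H \right)} = \left(H^{2} + - \sqrt{2} H\right) + 4 = \left(H^{2} - H \sqrt{2}\right) + 4 = 4 + H^{2} - H \sqrt{2}$)
$- 227 Y{\left(5 \right)} = - 227 \left(4 + 5^{2} - 5 \sqrt{2}\right) = - 227 \left(4 + 25 - 5 \sqrt{2}\right) = - 227 \left(29 - 5 \sqrt{2}\right) = -6583 + 1135 \sqrt{2}$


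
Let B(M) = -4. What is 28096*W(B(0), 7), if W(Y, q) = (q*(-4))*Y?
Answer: 3146752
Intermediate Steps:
W(Y, q) = -4*Y*q (W(Y, q) = (-4*q)*Y = -4*Y*q)
28096*W(B(0), 7) = 28096*(-4*(-4)*7) = 28096*112 = 3146752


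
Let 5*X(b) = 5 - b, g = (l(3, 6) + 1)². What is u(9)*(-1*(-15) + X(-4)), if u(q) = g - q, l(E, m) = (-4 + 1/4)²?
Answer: 1171317/320 ≈ 3660.4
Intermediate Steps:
l(E, m) = 225/16 (l(E, m) = (-4 + ¼)² = (-15/4)² = 225/16)
g = 58081/256 (g = (225/16 + 1)² = (241/16)² = 58081/256 ≈ 226.88)
u(q) = 58081/256 - q
X(b) = 1 - b/5 (X(b) = (5 - b)/5 = 1 - b/5)
u(9)*(-1*(-15) + X(-4)) = (58081/256 - 1*9)*(-1*(-15) + (1 - ⅕*(-4))) = (58081/256 - 9)*(15 + (1 + ⅘)) = 55777*(15 + 9/5)/256 = (55777/256)*(84/5) = 1171317/320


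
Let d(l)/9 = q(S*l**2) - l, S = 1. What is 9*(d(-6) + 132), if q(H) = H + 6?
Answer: 5076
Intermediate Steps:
q(H) = 6 + H
d(l) = 54 - 9*l + 9*l**2 (d(l) = 9*((6 + 1*l**2) - l) = 9*((6 + l**2) - l) = 9*(6 + l**2 - l) = 54 - 9*l + 9*l**2)
9*(d(-6) + 132) = 9*((54 - 9*(-6) + 9*(-6)**2) + 132) = 9*((54 + 54 + 9*36) + 132) = 9*((54 + 54 + 324) + 132) = 9*(432 + 132) = 9*564 = 5076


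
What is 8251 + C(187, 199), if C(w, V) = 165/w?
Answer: 140282/17 ≈ 8251.9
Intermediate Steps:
8251 + C(187, 199) = 8251 + 165/187 = 8251 + 165*(1/187) = 8251 + 15/17 = 140282/17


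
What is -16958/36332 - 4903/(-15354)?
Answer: -10279667/69730191 ≈ -0.14742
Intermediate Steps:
-16958/36332 - 4903/(-15354) = -16958*1/36332 - 4903*(-1/15354) = -8479/18166 + 4903/15354 = -10279667/69730191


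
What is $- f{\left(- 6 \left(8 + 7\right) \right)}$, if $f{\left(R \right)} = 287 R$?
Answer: $25830$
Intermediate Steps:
$- f{\left(- 6 \left(8 + 7\right) \right)} = - 287 \left(- 6 \left(8 + 7\right)\right) = - 287 \left(\left(-6\right) 15\right) = - 287 \left(-90\right) = \left(-1\right) \left(-25830\right) = 25830$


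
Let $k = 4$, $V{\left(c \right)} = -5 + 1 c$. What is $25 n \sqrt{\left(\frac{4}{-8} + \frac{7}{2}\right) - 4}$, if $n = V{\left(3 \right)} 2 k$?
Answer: $- 400 i \approx - 400.0 i$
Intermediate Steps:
$V{\left(c \right)} = -5 + c$
$n = -16$ ($n = \left(-5 + 3\right) 2 \cdot 4 = \left(-2\right) 2 \cdot 4 = \left(-4\right) 4 = -16$)
$25 n \sqrt{\left(\frac{4}{-8} + \frac{7}{2}\right) - 4} = 25 \left(-16\right) \sqrt{\left(\frac{4}{-8} + \frac{7}{2}\right) - 4} = - 400 \sqrt{\left(4 \left(- \frac{1}{8}\right) + 7 \cdot \frac{1}{2}\right) - 4} = - 400 \sqrt{\left(- \frac{1}{2} + \frac{7}{2}\right) - 4} = - 400 \sqrt{3 - 4} = - 400 \sqrt{-1} = - 400 i$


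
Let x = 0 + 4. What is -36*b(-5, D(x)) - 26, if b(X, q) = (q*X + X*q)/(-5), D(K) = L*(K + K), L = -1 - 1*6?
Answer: 4006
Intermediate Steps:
x = 4
L = -7 (L = -1 - 6 = -7)
D(K) = -14*K (D(K) = -7*(K + K) = -14*K)
b(X, q) = -2*X*q/5 (b(X, q) = (X*q + X*q)*(-⅕) = (2*X*q)*(-⅕) = -2*X*q/5)
-36*b(-5, D(x)) - 26 = -(-72)*(-5)*(-14*4)/5 - 26 = -(-72)*(-5)*(-56)/5 - 26 = -36*(-112) - 26 = 4032 - 26 = 4006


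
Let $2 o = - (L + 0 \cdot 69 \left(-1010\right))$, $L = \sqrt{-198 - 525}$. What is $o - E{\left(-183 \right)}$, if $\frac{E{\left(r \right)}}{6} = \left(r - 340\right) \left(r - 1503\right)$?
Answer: $-5290668 - \frac{i \sqrt{723}}{2} \approx -5.2907 \cdot 10^{6} - 13.444 i$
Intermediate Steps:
$L = i \sqrt{723}$ ($L = \sqrt{-723} = i \sqrt{723} \approx 26.889 i$)
$E{\left(r \right)} = 6 \left(-1503 + r\right) \left(-340 + r\right)$ ($E{\left(r \right)} = 6 \left(r - 340\right) \left(r - 1503\right) = 6 \left(-340 + r\right) \left(-1503 + r\right) = 6 \left(-1503 + r\right) \left(-340 + r\right)$)
$o = - \frac{i \sqrt{723}}{2}$ ($o = \frac{\left(-1\right) \left(i \sqrt{723} + 0 \cdot 69 \left(-1010\right)\right)}{2} = \frac{\left(-1\right) \left(i \sqrt{723} + 0 \left(-1010\right)\right)}{2} = \frac{\left(-1\right) \left(i \sqrt{723} + 0\right)}{2} = \frac{\left(-1\right) i \sqrt{723}}{2} = - \frac{i \sqrt{723}}{2} \approx - 13.444 i$)
$o - E{\left(-183 \right)} = - \frac{i \sqrt{723}}{2} - \left(3066120 - -2023614 + 6 \left(-183\right)^{2}\right) = - \frac{i \sqrt{723}}{2} - \left(3066120 + 2023614 + 6 \cdot 33489\right) = - \frac{i \sqrt{723}}{2} - \left(3066120 + 2023614 + 200934\right) = - \frac{i \sqrt{723}}{2} - 5290668 = -5290668 - \frac{i \sqrt{723}}{2}$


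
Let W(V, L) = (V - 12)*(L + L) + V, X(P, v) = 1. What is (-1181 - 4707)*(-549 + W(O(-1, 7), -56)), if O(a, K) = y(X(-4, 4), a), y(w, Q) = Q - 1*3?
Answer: -7295232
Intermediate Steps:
y(w, Q) = -3 + Q (y(w, Q) = Q - 3 = -3 + Q)
O(a, K) = -3 + a
W(V, L) = V + 2*L*(-12 + V) (W(V, L) = (-12 + V)*(2*L) + V = 2*L*(-12 + V) + V = V + 2*L*(-12 + V))
(-1181 - 4707)*(-549 + W(O(-1, 7), -56)) = (-1181 - 4707)*(-549 + ((-3 - 1) - 24*(-56) + 2*(-56)*(-3 - 1))) = -5888*(-549 + (-4 + 1344 + 2*(-56)*(-4))) = -5888*(-549 + (-4 + 1344 + 448)) = -5888*(-549 + 1788) = -5888*1239 = -7295232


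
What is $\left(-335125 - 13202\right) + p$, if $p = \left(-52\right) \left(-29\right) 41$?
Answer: $-286499$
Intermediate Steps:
$p = 61828$ ($p = 1508 \cdot 41 = 61828$)
$\left(-335125 - 13202\right) + p = \left(-335125 - 13202\right) + 61828 = -348327 + 61828 = -286499$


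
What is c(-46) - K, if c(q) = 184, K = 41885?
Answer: -41701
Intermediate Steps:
c(-46) - K = 184 - 1*41885 = 184 - 41885 = -41701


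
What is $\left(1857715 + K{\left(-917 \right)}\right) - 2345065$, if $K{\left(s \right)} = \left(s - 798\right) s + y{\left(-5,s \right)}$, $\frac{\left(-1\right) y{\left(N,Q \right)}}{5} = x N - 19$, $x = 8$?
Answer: $1085600$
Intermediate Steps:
$y{\left(N,Q \right)} = 95 - 40 N$ ($y{\left(N,Q \right)} = - 5 \left(8 N - 19\right) = - 5 \left(-19 + 8 N\right) = 95 - 40 N$)
$K{\left(s \right)} = 295 + s \left(-798 + s\right)$ ($K{\left(s \right)} = \left(s - 798\right) s + \left(95 - -200\right) = \left(s - 798\right) s + \left(95 + 200\right) = \left(-798 + s\right) s + 295 = s \left(-798 + s\right) + 295 = 295 + s \left(-798 + s\right)$)
$\left(1857715 + K{\left(-917 \right)}\right) - 2345065 = \left(1857715 + \left(295 + \left(-917\right)^{2} - -731766\right)\right) - 2345065 = \left(1857715 + \left(295 + 840889 + 731766\right)\right) - 2345065 = \left(1857715 + 1572950\right) - 2345065 = 3430665 - 2345065 = 1085600$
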